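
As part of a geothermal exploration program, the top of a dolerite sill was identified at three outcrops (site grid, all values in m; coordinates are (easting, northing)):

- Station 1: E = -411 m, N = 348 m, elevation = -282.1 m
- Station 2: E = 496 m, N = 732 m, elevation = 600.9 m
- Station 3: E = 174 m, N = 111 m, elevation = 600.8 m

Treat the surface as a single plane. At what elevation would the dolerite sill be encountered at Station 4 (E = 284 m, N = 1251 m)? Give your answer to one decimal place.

Two edge vectors: Station 1→Station 2 = (907, 384, 883), Station 1→Station 3 = (585, -237, 882.9).
Normal n = (Station 1→Station 2) × (Station 1→Station 3) = (548304.6, -284235.3, -439599).
So ∂z/∂E = −n_x/n_z = 1.247284 and ∂z/∂N = −n_y/n_z = −0.646579.
Intercept c from Station 1: -282.1 + 512.63 + 225.01 = 455.54.
At (284, 1251): z = 354.2 − 808.9 + 455.54 = 0.9 m.

0.9 m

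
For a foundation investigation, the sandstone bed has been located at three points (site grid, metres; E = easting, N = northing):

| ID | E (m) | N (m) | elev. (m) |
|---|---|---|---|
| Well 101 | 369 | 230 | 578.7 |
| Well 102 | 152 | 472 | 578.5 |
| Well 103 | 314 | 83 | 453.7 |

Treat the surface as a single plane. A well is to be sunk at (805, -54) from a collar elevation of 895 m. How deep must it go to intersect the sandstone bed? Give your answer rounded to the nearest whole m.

195 m

Two edge vectors: Well 101→Well 102 = (-217, 242, -0.2), Well 101→Well 103 = (-55, -147, -125).
Normal n = (Well 101→Well 102) × (Well 101→Well 103) = (-30279.4, -27114, 45209).
So ∂z/∂E = −n_x/n_z = 0.66976 and ∂z/∂N = −n_y/n_z = 0.59975.
Intercept c from Well 101: 578.7 − 247.14 − 137.94 = 193.61.
At (805, -54): z_contact = 539.2 − 32.4 + 193.61 = 700.4 m.
Depth below ground = 895 − 700.4 = 195 m.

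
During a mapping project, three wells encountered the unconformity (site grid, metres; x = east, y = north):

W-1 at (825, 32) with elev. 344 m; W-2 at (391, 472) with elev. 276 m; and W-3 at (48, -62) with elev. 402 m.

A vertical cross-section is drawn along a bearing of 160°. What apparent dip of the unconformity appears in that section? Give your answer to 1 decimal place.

9.9°

Let the plane be z = a·x + b·y + c.
W-2−W-1: −434a + 440b = −68;  W-3−W-1: −777a − 94b = 58.
Solving gives a = −0.04998, b = −0.20385.
Unit vector along 160° is (sin 160°, cos 160°) = (0.3420, -0.9397).
Slope in that direction = a·(0.3420) + b·(-0.9397) = 0.17446.
Apparent dip = arctan|0.17446| = 9.9° (true dip is 11.9°, so apparent ≤ true as expected).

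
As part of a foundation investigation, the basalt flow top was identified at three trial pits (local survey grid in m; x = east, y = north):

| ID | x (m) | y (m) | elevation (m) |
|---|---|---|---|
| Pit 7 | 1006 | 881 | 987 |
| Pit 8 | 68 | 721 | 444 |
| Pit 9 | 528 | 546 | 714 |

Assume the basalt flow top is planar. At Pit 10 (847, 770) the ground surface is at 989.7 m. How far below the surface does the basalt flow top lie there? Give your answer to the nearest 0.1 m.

Let the plane be z = a·x + b·y + c.
Pit 8−Pit 7: −938a − 160b = −543;  Pit 9−Pit 7: −478a − 335b = −273.
Solving gives a = 0.581388, b = −0.014637.
Then c = 987 − a·1006 − b·881 = 415.02.
At (847, 770): z_contact = 492.44 − 11.27 + 415.02 = 896.18 m.
Depth below ground = 989.7 − 896.18 = 93.5 m.

93.5 m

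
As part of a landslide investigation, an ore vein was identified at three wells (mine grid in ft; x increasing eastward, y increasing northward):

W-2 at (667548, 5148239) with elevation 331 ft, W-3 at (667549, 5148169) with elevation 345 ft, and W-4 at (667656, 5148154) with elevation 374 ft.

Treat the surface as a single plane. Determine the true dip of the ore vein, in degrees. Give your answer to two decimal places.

17.37°

Let the plane be z = a·x + b·y + c.
W-3−W-2: 1a − 70b = 14;  W-4−W-2: 108a − 85b = 43.
Solving gives a = 0.24348, b = −0.19652.
Gradient magnitude |∇z| = √(a² + b²) = √(0.05928 + 0.03862) = 0.31289.
True dip = arctan(0.31289) = 17.37°, dipping toward NW (azimuth ≈ 309°).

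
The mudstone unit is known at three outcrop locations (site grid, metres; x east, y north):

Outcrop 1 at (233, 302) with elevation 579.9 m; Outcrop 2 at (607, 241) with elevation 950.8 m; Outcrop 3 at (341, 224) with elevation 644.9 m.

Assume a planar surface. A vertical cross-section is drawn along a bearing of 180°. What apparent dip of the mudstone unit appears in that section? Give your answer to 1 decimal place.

34.9°

Two edge vectors: Outcrop 1→Outcrop 2 = (374, -61, 370.9), Outcrop 1→Outcrop 3 = (108, -78, 65).
Normal n = (Outcrop 1→Outcrop 2) × (Outcrop 1→Outcrop 3) = (24965.2, 15747.2, -22584).
So ∂z/∂x = −n_x/n_z = 1.10544 and ∂z/∂y = −n_y/n_z = 0.69727.
Unit vector along 180° is (sin 180°, cos 180°) = (0.0000, -1.0000).
Slope in that direction = a·(0.0000) + b·(-1.0000) = −0.69727.
Apparent dip = arctan|0.69727| = 34.9° (true dip is 52.6°, so apparent ≤ true as expected).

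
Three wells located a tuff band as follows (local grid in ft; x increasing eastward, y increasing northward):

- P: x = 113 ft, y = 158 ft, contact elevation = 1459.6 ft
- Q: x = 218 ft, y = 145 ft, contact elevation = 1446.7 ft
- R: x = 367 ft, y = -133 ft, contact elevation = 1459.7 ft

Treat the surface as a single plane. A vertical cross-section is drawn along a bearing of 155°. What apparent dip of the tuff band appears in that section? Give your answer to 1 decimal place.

2.9°

Let the plane be z = a·x + b·y + c.
Q−P: 105a − 13b = −12.9;  R−P: 254a − 291b = 0.1.
Solving gives a = −0.13779, b = −0.12061.
Unit vector along 155° is (sin 155°, cos 155°) = (0.4226, -0.9063).
Slope in that direction = a·(0.4226) + b·(-0.9063) = 0.05108.
Apparent dip = arctan|0.05108| = 2.9° (true dip is 10.4°, so apparent ≤ true as expected).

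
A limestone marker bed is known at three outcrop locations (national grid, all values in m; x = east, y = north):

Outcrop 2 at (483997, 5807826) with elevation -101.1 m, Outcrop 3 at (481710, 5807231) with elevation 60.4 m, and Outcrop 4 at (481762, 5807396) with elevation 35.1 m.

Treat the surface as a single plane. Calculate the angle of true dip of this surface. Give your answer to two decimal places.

Two edge vectors: Outcrop 2→Outcrop 3 = (-2287, -595, 161.5), Outcrop 2→Outcrop 4 = (-2235, -430, 136.2).
Normal n = (Outcrop 2→Outcrop 3) × (Outcrop 2→Outcrop 4) = (-11594, -49463.1, -346415).
So ∂z/∂x = −n_x/n_z = −0.03347 and ∂z/∂y = −n_y/n_z = −0.14279.
Gradient magnitude |∇z| = √(a² + b²) = √(0.00112 + 0.02039) = 0.14666.
True dip = arctan(0.14666) = 8.34°, dipping toward NNE (azimuth ≈ 013°).

8.34°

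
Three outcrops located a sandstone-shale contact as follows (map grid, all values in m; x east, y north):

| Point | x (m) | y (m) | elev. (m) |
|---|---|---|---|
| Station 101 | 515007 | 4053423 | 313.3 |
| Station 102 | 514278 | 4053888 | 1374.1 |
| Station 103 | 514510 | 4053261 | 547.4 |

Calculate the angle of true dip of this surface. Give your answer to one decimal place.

Let the plane be z = a·x + b·y + c.
Station 102−Station 101: −729a + 465b = 1060.8;  Station 103−Station 101: −497a − 162b = 234.1.
Solving gives a = −0.80385, b = 1.02106.
Gradient magnitude |∇z| = √(a² + b²) = √(0.64617 + 1.04257) = 1.29952.
True dip = arctan(1.29952) = 52.4°, dipping toward SE (azimuth ≈ 142°).

52.4°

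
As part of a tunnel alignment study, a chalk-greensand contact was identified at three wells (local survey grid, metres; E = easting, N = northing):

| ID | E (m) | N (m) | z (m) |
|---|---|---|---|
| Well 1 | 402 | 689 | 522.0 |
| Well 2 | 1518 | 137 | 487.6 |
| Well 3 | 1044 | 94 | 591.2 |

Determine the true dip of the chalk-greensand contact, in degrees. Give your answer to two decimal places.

20.43°

Two edge vectors: Well 1→Well 2 = (1116, -552, -34.4), Well 1→Well 3 = (642, -595, 69.2).
Normal n = (Well 1→Well 2) × (Well 1→Well 3) = (-58666.4, -99312, -309636).
So ∂z/∂E = −n_x/n_z = −0.18947 and ∂z/∂N = −n_y/n_z = −0.32074.
Gradient magnitude |∇z| = √(a² + b²) = √(0.03590 + 0.10287) = 0.37252.
True dip = arctan(0.37252) = 20.43°, dipping toward NNE (azimuth ≈ 031°).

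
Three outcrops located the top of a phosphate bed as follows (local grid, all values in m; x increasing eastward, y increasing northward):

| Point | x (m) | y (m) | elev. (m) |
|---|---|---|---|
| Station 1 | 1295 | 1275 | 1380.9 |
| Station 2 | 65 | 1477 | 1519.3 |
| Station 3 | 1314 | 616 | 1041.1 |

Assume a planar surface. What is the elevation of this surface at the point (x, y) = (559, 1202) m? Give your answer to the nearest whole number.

Let the plane be z = a·x + b·y + c.
Station 2−Station 1: −1230a + 202b = 138.4;  Station 3−Station 1: 19a − 659b = −339.8.
Solving gives a = −0.02797, b = 0.51482.
Then c = 1380.9 − a·1295 − b·1275 = 760.72.
At (559, 1202): z = −15.6 + 618.8 + 760.72 = 1363.9 m.

1364 m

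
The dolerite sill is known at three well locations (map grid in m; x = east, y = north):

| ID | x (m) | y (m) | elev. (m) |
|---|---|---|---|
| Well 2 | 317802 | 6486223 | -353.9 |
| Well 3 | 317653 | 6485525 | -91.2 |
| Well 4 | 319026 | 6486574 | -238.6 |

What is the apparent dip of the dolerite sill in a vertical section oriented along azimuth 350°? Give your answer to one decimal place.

24.4°

Two edge vectors: Well 2→Well 3 = (-149, -698, 262.7), Well 2→Well 4 = (1224, 351, 115.3).
Normal n = (Well 2→Well 3) × (Well 2→Well 4) = (-172687.1, 338724.5, 802053).
So ∂z/∂x = −n_x/n_z = 0.21531 and ∂z/∂y = −n_y/n_z = −0.42232.
Unit vector along 350° is (sin 350°, cos 350°) = (-0.1736, 0.9848).
Slope in that direction = a·(-0.1736) + b·(0.9848) = −0.45329.
Apparent dip = arctan|0.45329| = 24.4° (true dip is 25.4°, so apparent ≤ true as expected).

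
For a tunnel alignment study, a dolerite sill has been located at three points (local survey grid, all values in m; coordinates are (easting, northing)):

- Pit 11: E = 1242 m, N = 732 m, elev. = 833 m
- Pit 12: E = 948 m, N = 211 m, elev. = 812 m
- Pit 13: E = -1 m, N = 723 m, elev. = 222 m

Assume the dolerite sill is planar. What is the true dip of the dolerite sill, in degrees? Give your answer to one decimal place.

28.7°

Let the plane be z = a·E + b·N + c.
Pit 12−Pit 11: −294a − 521b = −21;  Pit 13−Pit 11: −1243a − 9b = −611.
Solving gives a = 0.49328, b = −0.23805.
Gradient magnitude |∇z| = √(a² + b²) = √(0.24332 + 0.05667) = 0.54771.
True dip = arctan(0.54771) = 28.7°, dipping toward WNW (azimuth ≈ 296°).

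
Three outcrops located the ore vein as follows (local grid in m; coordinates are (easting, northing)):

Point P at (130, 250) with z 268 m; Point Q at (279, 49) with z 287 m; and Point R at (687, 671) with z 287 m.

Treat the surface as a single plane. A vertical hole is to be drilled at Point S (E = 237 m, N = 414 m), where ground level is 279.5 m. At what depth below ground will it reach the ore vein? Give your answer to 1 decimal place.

11.5 m

Two edge vectors: Point P→Point Q = (149, -201, 19), Point P→Point R = (557, 421, 19).
Normal n = (Point P→Point Q) × (Point P→Point R) = (-11818, 7752, 174686).
So ∂z/∂E = −n_x/n_z = 0.06765 and ∂z/∂N = −n_y/n_z = −0.04438.
Intercept c from Point P: 268 − 8.79 + 11.09 = 270.30.
At (237, 414): z_contact = 16.03 − 18.37 + 270.30 = 267.96 m.
Depth below ground = 279.5 − 267.96 = 11.5 m.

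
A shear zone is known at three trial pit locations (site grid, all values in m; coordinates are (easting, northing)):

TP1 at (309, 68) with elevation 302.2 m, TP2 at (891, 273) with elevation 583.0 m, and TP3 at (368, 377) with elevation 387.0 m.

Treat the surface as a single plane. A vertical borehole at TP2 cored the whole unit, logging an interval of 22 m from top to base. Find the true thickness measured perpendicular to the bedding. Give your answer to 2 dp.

Let the plane be z = a·E + b·N + c.
TP2−TP1: 582a + 205b = 280.8;  TP3−TP1: 59a + 309b = 84.8.
Solving gives a = 0.41363, b = 0.19546.
|∇z| = √(a²+b²) = 0.45748, so dip δ = arctan(0.45748) = 24.58°.
True thickness = vertical thickness × cos δ = 22 × cos 24.58° = 20.01 m.

20.01 m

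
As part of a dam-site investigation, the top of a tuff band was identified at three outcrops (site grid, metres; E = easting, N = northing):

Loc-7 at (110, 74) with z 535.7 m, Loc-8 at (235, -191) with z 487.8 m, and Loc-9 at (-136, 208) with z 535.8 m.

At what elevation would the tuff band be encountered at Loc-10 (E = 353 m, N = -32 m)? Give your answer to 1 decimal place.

Let the plane be z = a·E + b·N + c.
Loc-8−Loc-7: 125a − 265b = −47.9;  Loc-9−Loc-7: −246a + 134b = 0.1.
Solving gives a = 0.13196, b = 0.24300.
Then c = 535.7 − a·110 − b·74 = 503.20.
At (353, -32): z = 46.6 − 7.8 + 503.20 = 542.0 m.

542.0 m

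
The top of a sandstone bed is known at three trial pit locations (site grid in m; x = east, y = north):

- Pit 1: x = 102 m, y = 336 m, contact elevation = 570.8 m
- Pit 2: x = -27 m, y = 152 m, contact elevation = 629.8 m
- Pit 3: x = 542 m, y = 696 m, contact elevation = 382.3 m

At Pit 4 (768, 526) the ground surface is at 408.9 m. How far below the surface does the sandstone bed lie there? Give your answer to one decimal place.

Let the plane be z = a·x + b·y + c.
Pit 2−Pit 1: −129a − 184b = 59;  Pit 3−Pit 1: 440a + 360b = −188.5.
Solving gives a = −0.38946, b = −0.04761.
Then c = 570.8 − a·102 − b·336 = 626.52.
At (768, 526): z_contact = −299.10 − 25.04 + 626.52 = 302.38 m.
Depth below ground = 408.9 − 302.38 = 106.5 m.

106.5 m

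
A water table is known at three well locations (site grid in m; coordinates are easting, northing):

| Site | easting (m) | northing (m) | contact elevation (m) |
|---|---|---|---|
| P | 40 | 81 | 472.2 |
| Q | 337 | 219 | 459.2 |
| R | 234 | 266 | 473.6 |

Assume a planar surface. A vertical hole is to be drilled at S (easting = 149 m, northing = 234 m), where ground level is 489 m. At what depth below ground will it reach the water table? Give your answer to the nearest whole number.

11 m

Let the plane be z = a·easting + b·northing + c.
Q−P: 297a + 138b = −13;  R−P: 194a + 185b = 1.4.
Solving gives a = −0.09222, b = 0.10428.
Then c = 472.2 − a·40 − b·81 = 467.44.
At (149, 234): z_contact = −13.7 + 24.4 + 467.44 = 478.1 m.
Depth below ground = 489 − 478.1 = 11 m.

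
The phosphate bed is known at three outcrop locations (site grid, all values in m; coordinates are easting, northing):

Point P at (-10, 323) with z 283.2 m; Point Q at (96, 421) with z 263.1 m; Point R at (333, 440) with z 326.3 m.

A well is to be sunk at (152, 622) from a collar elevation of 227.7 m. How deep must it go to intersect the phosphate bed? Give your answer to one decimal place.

55.9 m

Two edge vectors: Point P→Point Q = (106, 98, -20.1), Point P→Point R = (343, 117, 43.1).
Normal n = (Point P→Point Q) × (Point P→Point R) = (6575.5, -11462.9, -21212).
So ∂z/∂easting = −n_x/n_z = 0.30999 and ∂z/∂northing = −n_y/n_z = −0.54040.
Intercept c from Point P: 283.2 + 3.10 + 174.55 = 460.85.
At (152, 622): z_contact = 47.12 − 336.13 + 460.85 = 171.84 m.
Depth below ground = 227.7 − 171.84 = 55.9 m.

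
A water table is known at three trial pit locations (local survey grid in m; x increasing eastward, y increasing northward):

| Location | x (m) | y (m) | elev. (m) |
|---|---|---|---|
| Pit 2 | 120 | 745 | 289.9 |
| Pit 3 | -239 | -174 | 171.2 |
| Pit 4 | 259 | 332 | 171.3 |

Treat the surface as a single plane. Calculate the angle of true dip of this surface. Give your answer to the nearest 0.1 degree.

17.0°

Two edge vectors: Pit 2→Pit 3 = (-359, -919, -118.7), Pit 2→Pit 4 = (139, -413, -118.6).
Normal n = (Pit 2→Pit 3) × (Pit 2→Pit 4) = (59970.3, -59076.7, 276008).
So ∂z/∂x = −n_x/n_z = −0.21728 and ∂z/∂y = −n_y/n_z = 0.21404.
Gradient magnitude |∇z| = √(a² + b²) = √(0.04721 + 0.04581) = 0.30500.
True dip = arctan(0.30500) = 17.0°, dipping toward SE (azimuth ≈ 135°).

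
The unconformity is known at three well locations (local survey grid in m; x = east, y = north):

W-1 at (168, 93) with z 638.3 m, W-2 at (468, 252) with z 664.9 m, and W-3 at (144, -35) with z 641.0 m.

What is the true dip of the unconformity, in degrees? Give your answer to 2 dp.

Let the plane be z = a·x + b·y + c.
W-2−W-1: 300a + 159b = 26.6;  W-3−W-1: −24a − 128b = 2.7.
Solving gives a = 0.11086, b = −0.04188.
Gradient magnitude |∇z| = √(a² + b²) = √(0.01229 + 0.00175) = 0.11851.
True dip = arctan(0.11851) = 6.76°, dipping toward WNW (azimuth ≈ 291°).

6.76°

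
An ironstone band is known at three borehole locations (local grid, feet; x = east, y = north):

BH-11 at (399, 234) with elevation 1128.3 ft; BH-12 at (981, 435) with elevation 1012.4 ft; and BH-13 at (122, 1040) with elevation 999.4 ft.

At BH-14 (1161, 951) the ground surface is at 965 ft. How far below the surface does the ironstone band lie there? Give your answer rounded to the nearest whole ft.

Let the plane be z = a·x + b·y + c.
BH-12−BH-11: 582a + 201b = −115.9;  BH-13−BH-11: −277a + 806b = −128.9.
Solving gives a = −0.12864, b = −0.20414.
Then c = 1128.3 − a·399 − b·234 = 1227.40.
At (1161, 951): z_contact = −149.4 − 194.1 + 1227.40 = 883.9 ft.
Depth below ground = 965 − 883.9 = 81 ft.

81 ft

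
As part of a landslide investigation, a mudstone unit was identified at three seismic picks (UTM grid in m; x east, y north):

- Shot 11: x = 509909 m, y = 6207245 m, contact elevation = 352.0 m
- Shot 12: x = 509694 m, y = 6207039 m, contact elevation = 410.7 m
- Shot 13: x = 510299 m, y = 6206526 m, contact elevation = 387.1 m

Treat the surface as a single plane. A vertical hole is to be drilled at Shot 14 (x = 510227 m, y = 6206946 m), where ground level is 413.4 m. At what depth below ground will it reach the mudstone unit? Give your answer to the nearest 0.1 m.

70.0 m

Let the plane be z = a·x + b·y + c.
Shot 12−Shot 11: −215a − 206b = 58.7;  Shot 13−Shot 11: 390a − 719b = 35.1.
Solving gives a = −0.148876024, b = −0.129571140.
Then c = 352 − a·509909 − b·6207245 = 880545.03.
At (510227, 6206946): z_contact = −75960.57 − 804241.07 + 880545.03 = 343.40 m.
Depth below ground = 413.4 − 343.40 = 70.0 m.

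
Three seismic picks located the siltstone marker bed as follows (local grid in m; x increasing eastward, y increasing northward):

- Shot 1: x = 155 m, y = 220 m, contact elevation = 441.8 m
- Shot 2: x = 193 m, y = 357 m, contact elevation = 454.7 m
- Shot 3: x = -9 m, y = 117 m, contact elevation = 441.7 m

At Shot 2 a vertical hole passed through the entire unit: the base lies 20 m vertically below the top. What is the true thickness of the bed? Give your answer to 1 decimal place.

19.8 m

Let the plane be z = a·x + b·y + c.
Shot 2−Shot 1: 38a + 137b = 12.9;  Shot 3−Shot 1: −164a − 103b = −0.1.
Solving gives a = −0.07087, b = 0.11382.
|∇z| = √(a²+b²) = 0.13408, so dip δ = arctan(0.13408) = 7.64°.
True thickness = vertical thickness × cos δ = 20 × cos 7.64° = 19.8 m.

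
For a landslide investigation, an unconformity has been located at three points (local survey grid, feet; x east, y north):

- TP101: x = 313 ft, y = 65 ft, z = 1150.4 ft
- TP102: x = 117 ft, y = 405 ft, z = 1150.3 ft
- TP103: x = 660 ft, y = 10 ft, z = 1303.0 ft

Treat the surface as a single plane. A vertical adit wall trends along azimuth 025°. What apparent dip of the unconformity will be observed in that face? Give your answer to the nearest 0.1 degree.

Let the plane be z = a·x + b·y + c.
TP102−TP101: −196a + 340b = −0.1;  TP103−TP101: 347a − 55b = 152.6.
Solving gives a = 0.48394, b = 0.27868.
Unit vector along 025° is (sin 25°, cos 25°) = (0.4226, 0.9063).
Slope in that direction = a·(0.4226) + b·(0.9063) = 0.45710.
Apparent dip = arctan|0.45710| = 24.6° (true dip is 29.2°, so apparent ≤ true as expected).

24.6°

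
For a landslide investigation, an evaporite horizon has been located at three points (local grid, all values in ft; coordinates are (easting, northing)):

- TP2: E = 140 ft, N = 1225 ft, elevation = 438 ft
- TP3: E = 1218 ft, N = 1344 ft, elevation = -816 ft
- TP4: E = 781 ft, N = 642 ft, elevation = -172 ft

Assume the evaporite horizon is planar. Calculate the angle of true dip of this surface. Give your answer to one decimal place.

Let the plane be z = a·E + b·N + c.
TP3−TP2: 1078a + 119b = −1254;  TP4−TP2: 641a − 583b = −610.
Solving gives a = −1.14036, b = −0.20750.
Gradient magnitude |∇z| = √(a² + b²) = √(1.30042 + 0.04305) = 1.15908.
True dip = arctan(1.15908) = 49.2°, dipping toward E (azimuth ≈ 080°).

49.2°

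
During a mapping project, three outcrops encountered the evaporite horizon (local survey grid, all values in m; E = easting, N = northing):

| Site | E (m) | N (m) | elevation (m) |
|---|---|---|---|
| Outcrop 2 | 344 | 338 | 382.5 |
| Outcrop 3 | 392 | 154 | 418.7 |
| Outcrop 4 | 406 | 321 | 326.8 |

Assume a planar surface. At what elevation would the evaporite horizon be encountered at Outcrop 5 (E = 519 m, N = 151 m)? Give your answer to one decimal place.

Let the plane be z = a·E + b·N + c.
Outcrop 3−Outcrop 2: 48a − 184b = 36.2;  Outcrop 4−Outcrop 2: 62a − 17b = −55.7.
Solving gives a = −1.02570, b = −0.46431.
Then c = 382.5 − a·344 − b·338 = 892.28.
At (519, 151): z = −532.3 − 70.1 + 892.28 = 289.8 m.

289.8 m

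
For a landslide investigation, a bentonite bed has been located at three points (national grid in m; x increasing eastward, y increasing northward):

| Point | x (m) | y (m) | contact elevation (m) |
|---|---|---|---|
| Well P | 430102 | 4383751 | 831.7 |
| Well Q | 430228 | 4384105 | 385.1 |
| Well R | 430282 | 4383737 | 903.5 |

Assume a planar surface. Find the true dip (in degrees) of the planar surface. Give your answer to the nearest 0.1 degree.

Two edge vectors: Well P→Well Q = (126, 354, -446.6), Well P→Well R = (180, -14, 71.8).
Normal n = (Well P→Well Q) × (Well P→Well R) = (19164.8, -89434.8, -65484).
So ∂z/∂x = −n_x/n_z = 0.29266 and ∂z/∂y = −n_y/n_z = −1.36575.
Gradient magnitude |∇z| = √(a² + b²) = √(0.08565 + 1.86527) = 1.39676.
True dip = arctan(1.39676) = 54.4°, dipping toward NNW (azimuth ≈ 348°).

54.4°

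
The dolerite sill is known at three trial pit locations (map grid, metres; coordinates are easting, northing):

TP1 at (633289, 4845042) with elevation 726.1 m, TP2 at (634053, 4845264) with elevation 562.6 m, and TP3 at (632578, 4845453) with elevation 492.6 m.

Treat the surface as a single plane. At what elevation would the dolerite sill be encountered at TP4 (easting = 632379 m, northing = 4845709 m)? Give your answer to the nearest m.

Two edge vectors: TP1→TP2 = (764, 222, -163.5), TP1→TP3 = (-711, 411, -233.5).
Normal n = (TP1→TP2) × (TP1→TP3) = (15361.5, 294642.5, 471846).
So ∂z/∂easting = −n_x/n_z = −0.03255617 and ∂z/∂northing = −n_y/n_z = −0.62444632.
Intercept c from TP1: 726.1 + 20617.47 + 3025468.66 = 3046812.23.
At (632379, 4845709): z = −20587.8 − 3025885.2 + 3046812.23 = 339.2 m.

339 m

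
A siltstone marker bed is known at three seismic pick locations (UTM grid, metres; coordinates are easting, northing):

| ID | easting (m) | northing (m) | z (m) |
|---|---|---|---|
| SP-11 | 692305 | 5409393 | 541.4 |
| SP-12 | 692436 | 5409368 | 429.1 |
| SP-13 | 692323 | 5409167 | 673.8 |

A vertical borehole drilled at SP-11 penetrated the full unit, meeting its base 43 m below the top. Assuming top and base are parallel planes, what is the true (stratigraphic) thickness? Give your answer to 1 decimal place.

Let the plane be z = a·easting + b·northing + c.
SP-12−SP-11: 131a − 25b = −112.3;  SP-13−SP-11: 18a − 226b = 132.4.
Solving gives a = −0.98401, b = −0.66421.
|∇z| = √(a²+b²) = 1.18720, so dip δ = arctan(1.18720) = 49.89°.
True thickness = vertical thickness × cos δ = 43 × cos 49.89° = 27.7 m.

27.7 m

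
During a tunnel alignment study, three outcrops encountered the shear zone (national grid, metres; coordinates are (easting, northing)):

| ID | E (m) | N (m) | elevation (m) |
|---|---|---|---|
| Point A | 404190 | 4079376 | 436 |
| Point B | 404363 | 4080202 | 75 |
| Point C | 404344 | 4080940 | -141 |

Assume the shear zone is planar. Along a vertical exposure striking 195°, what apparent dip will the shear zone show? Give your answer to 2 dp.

24.55°

Let the plane be z = a·E + b·N + c.
Point B−Point A: 173a + 826b = −361;  Point C−Point A: 154a + 1564b = −577.
Solving gives a = −0.61382, b = −0.30849.
Unit vector along 195° is (sin 195°, cos 195°) = (-0.2588, -0.9659).
Slope in that direction = a·(-0.2588) + b·(-0.9659) = 0.45684.
Apparent dip = arctan|0.45684| = 24.55° (true dip is 34.5°, so apparent ≤ true as expected).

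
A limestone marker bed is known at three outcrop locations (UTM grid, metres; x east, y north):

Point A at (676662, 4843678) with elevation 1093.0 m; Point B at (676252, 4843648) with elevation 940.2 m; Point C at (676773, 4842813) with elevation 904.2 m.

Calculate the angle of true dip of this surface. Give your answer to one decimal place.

23.8°

Two edge vectors: Point A→Point B = (-410, -30, -152.8), Point A→Point C = (111, -865, -188.8).
Normal n = (Point A→Point B) × (Point A→Point C) = (-126508, -94368.8, 357980).
So ∂z/∂x = −n_x/n_z = 0.35339 and ∂z/∂y = −n_y/n_z = 0.26361.
Gradient magnitude |∇z| = √(a² + b²) = √(0.12489 + 0.06949) = 0.44089.
True dip = arctan(0.44089) = 23.8°, dipping toward SW (azimuth ≈ 233°).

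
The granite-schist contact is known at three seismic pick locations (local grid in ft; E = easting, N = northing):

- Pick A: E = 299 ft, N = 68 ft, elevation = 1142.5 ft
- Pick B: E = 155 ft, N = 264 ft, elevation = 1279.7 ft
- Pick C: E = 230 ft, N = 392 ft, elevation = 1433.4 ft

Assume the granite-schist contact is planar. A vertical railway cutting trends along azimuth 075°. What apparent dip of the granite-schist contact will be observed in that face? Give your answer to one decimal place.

Let the plane be z = a·E + b·N + c.
Pick B−Pick A: −144a + 196b = 137.2;  Pick C−Pick A: −69a + 324b = 290.9.
Solving gives a = 0.37920, b = 0.97859.
Unit vector along 075° is (sin 75°, cos 75°) = (0.9659, 0.2588).
Slope in that direction = a·(0.9659) + b·(0.2588) = 0.61956.
Apparent dip = arctan|0.61956| = 31.8° (true dip is 46.4°, so apparent ≤ true as expected).

31.8°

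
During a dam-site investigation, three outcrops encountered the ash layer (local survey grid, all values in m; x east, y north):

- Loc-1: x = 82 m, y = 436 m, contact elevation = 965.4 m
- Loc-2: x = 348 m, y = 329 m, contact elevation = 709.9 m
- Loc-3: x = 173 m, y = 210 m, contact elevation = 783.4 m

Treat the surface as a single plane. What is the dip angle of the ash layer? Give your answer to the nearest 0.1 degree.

Two edge vectors: Loc-1→Loc-2 = (266, -107, -255.5), Loc-1→Loc-3 = (91, -226, -182).
Normal n = (Loc-1→Loc-2) × (Loc-1→Loc-3) = (-38269, 25161.5, -50379).
So ∂z/∂x = −n_x/n_z = −0.75962 and ∂z/∂y = −n_y/n_z = 0.49944.
Gradient magnitude |∇z| = √(a² + b²) = √(0.57703 + 0.24944) = 0.90910.
True dip = arctan(0.90910) = 42.3°, dipping toward ESE (azimuth ≈ 123°).

42.3°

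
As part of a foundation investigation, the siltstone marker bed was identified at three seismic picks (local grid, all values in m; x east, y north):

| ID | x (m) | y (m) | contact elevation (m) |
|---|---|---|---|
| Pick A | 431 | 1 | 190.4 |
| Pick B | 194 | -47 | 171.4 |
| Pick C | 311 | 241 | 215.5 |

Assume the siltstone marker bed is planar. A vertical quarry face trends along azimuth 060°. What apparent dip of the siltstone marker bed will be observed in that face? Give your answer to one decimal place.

6.4°

Let the plane be z = a·x + b·y + c.
Pick B−Pick A: −237a − 48b = −19;  Pick C−Pick A: −120a + 240b = 25.1.
Solving gives a = 0.05356, b = 0.13136.
Unit vector along 060° is (sin 60°, cos 60°) = (0.8660, 0.5000).
Slope in that direction = a·(0.8660) + b·(0.5000) = 0.11207.
Apparent dip = arctan|0.11207| = 6.4° (true dip is 8.1°, so apparent ≤ true as expected).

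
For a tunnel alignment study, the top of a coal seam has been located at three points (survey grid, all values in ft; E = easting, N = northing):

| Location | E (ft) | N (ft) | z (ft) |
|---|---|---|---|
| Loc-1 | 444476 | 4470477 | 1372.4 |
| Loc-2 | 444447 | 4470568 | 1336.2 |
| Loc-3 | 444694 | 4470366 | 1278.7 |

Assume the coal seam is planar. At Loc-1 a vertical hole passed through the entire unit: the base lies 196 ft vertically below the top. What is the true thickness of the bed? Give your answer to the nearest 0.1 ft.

139.4 ft

Two edge vectors: Loc-1→Loc-2 = (-29, 91, -36.2), Loc-1→Loc-3 = (218, -111, -93.7).
Normal n = (Loc-1→Loc-2) × (Loc-1→Loc-3) = (-12544.9, -10608.9, -16619).
So ∂z/∂E = −n_x/n_z = −0.75485 and ∂z/∂N = −n_y/n_z = −0.63836.
|∇z| = √(a²+b²) = 0.98859, so dip δ = arctan(0.98859) = 44.67°.
True thickness = vertical thickness × cos δ = 196 × cos 44.67° = 139.4 ft.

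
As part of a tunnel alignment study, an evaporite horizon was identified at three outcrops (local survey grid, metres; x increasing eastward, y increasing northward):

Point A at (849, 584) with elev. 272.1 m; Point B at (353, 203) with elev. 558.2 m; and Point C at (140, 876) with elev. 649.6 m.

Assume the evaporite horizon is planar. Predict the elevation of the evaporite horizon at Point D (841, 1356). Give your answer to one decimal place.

247.5 m

Two edge vectors: Point A→Point B = (-496, -381, 286.1), Point A→Point C = (-709, 292, 377.5).
Normal n = (Point A→Point B) × (Point A→Point C) = (-227368.7, -15604.9, -414961).
So ∂z/∂x = −n_x/n_z = −0.547928 and ∂z/∂y = −n_y/n_z = −0.037606.
Intercept c from Point A: 272.1 + 465.19 + 21.96 = 759.25.
At (841, 1356): z = −460.8 − 51.0 + 759.25 = 247.5 m.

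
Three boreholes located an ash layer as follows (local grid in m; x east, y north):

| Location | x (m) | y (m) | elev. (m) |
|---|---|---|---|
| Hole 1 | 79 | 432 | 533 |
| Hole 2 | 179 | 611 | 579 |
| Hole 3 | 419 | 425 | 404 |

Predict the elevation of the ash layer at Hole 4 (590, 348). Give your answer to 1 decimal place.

305.1 m

Two edge vectors: Hole 1→Hole 2 = (100, 179, 46), Hole 1→Hole 3 = (340, -7, -129).
Normal n = (Hole 1→Hole 2) × (Hole 1→Hole 3) = (-22769, 28540, -61560).
So ∂z/∂x = −n_x/n_z = −0.36987 and ∂z/∂y = −n_y/n_z = 0.46361.
Intercept c from Hole 1: 533 + 29.22 − 200.28 = 361.94.
At (590, 348): z = −218.2 + 161.3 + 361.94 = 305.1 m.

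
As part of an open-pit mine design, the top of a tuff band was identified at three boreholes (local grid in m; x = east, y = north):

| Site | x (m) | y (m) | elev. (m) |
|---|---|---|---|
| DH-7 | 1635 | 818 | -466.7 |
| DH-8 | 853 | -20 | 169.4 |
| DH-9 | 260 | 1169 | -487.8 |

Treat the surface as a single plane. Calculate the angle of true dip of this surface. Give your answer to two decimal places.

Two edge vectors: DH-7→DH-8 = (-782, -838, 636.1), DH-7→DH-9 = (-1375, 351, -21.1).
Normal n = (DH-7→DH-8) × (DH-7→DH-9) = (-205589.3, -891137.7, -1426732).
So ∂z/∂x = −n_x/n_z = −0.14410 and ∂z/∂y = −n_y/n_z = −0.62460.
Gradient magnitude |∇z| = √(a² + b²) = √(0.02076 + 0.39013) = 0.64101.
True dip = arctan(0.64101) = 32.66°, dipping toward NNE (azimuth ≈ 013°).

32.66°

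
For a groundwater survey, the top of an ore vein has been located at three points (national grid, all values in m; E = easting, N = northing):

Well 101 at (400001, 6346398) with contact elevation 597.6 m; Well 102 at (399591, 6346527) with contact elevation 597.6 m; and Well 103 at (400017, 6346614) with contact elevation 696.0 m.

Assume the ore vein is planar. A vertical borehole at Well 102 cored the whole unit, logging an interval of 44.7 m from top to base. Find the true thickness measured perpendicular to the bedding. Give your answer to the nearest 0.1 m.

40.5 m

Two edge vectors: Well 101→Well 102 = (-410, 129, 0), Well 101→Well 103 = (16, 216, 98.4).
Normal n = (Well 101→Well 102) × (Well 101→Well 103) = (12693.6, 40344, -90624).
So ∂z/∂E = −n_x/n_z = 0.14007 and ∂z/∂N = −n_y/n_z = 0.44518.
|∇z| = √(a²+b²) = 0.46670, so dip δ = arctan(0.46670) = 25.02°.
True thickness = vertical thickness × cos δ = 44.7 × cos 25.02° = 40.5 m.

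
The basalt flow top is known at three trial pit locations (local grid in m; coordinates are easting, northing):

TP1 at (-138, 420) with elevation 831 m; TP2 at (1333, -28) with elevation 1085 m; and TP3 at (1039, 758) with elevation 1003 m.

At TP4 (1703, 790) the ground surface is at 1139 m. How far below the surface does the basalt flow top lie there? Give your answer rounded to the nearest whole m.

32 m

Let the plane be z = a·easting + b·northing + c.
TP2−TP1: 1471a − 448b = 254;  TP3−TP1: 1177a + 338b = 172.
Solving gives a = 0.15901, b = −0.04485.
Then c = 831 − a·-138 − b·420 = 871.78.
At (1703, 790): z_contact = 270.8 − 35.4 + 871.78 = 1107.1 m.
Depth below ground = 1139 − 1107.1 = 32 m.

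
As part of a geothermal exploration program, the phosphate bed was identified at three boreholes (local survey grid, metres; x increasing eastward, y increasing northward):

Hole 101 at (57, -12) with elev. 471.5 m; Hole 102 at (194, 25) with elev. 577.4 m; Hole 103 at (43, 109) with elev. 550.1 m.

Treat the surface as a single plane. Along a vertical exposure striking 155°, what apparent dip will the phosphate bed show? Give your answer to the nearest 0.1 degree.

Two edge vectors: Hole 101→Hole 102 = (137, 37, 105.9), Hole 101→Hole 103 = (-14, 121, 78.6).
Normal n = (Hole 101→Hole 102) × (Hole 101→Hole 103) = (-9905.7, -12250.8, 17095).
So ∂z/∂x = −n_x/n_z = 0.57945 and ∂z/∂y = −n_y/n_z = 0.71663.
Unit vector along 155° is (sin 155°, cos 155°) = (0.4226, -0.9063).
Slope in that direction = a·(0.4226) + b·(-0.9063) = −0.40460.
Apparent dip = arctan|0.40460| = 22.0° (true dip is 42.7°, so apparent ≤ true as expected).

22.0°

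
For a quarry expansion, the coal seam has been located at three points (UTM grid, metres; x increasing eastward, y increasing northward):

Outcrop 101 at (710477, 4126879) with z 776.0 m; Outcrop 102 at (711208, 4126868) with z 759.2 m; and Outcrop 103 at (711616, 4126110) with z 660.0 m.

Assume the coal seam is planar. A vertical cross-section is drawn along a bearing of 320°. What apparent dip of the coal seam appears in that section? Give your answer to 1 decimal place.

Let the plane be z = a·x + b·y + c.
Outcrop 102−Outcrop 101: 731a − 11b = −16.8;  Outcrop 103−Outcrop 101: 1139a − 769b = −116.
Solving gives a = −0.02118, b = 0.11947.
Unit vector along 320° is (sin 320°, cos 320°) = (-0.6428, 0.7660).
Slope in that direction = a·(-0.6428) + b·(0.7660) = 0.10513.
Apparent dip = arctan|0.10513| = 6.0° (true dip is 6.9°, so apparent ≤ true as expected).

6.0°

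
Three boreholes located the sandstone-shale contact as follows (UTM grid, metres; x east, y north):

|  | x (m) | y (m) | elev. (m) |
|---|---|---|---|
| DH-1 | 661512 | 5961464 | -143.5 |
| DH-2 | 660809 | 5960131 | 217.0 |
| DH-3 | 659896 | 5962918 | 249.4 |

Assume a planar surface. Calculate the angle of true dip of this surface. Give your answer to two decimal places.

18.97°

Let the plane be z = a·x + b·y + c.
DH-2−DH-1: −703a − 1333b = 360.5;  DH-3−DH-1: −1616a + 1454b = 392.9.
Solving gives a = −0.32991, b = −0.09645.
Gradient magnitude |∇z| = √(a² + b²) = √(0.10884 + 0.00930) = 0.34372.
True dip = arctan(0.34372) = 18.97°, dipping toward ENE (azimuth ≈ 074°).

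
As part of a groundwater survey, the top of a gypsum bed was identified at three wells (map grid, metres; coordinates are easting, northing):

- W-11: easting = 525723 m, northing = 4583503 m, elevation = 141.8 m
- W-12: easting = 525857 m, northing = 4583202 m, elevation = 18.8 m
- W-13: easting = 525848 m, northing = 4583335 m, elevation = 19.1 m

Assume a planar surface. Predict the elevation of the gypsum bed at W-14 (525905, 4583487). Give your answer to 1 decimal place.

-53.0 m

Let the plane be z = a·easting + b·northing + c.
W-12−W-11: 134a − 301b = −123;  W-13−W-11: 125a − 168b = −122.7.
Solving gives a = −1.076470588, b = −0.070588235.
Then c = 141.8 − a·525723 − b·4583503 = 889608.54.
At (525905, 4583487): z = −566121.3 − 323540.3 + 889608.54 = -53.0 m.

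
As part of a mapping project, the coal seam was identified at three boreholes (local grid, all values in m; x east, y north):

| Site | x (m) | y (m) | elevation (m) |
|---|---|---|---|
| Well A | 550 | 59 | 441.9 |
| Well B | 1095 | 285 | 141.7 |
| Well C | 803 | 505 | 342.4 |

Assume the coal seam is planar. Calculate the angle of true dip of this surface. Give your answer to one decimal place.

Two edge vectors: Well A→Well B = (545, 226, -300.2), Well A→Well C = (253, 446, -99.5).
Normal n = (Well A→Well B) × (Well A→Well C) = (111402.2, -21723.1, 185892).
So ∂z/∂x = −n_x/n_z = −0.59928 and ∂z/∂y = −n_y/n_z = 0.11686.
Gradient magnitude |∇z| = √(a² + b²) = √(0.35914 + 0.01366) = 0.61057.
True dip = arctan(0.61057) = 31.4°, dipping toward E (azimuth ≈ 101°).

31.4°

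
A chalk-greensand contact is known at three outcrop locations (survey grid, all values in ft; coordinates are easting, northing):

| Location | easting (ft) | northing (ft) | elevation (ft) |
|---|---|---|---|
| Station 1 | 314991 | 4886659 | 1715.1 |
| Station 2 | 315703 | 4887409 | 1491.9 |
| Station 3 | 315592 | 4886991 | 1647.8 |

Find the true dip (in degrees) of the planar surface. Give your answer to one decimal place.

22.6°

Two edge vectors: Station 1→Station 2 = (712, 750, -223.2), Station 1→Station 3 = (601, 332, -67.3).
Normal n = (Station 1→Station 2) × (Station 1→Station 3) = (23627.4, -86225.6, -214366).
So ∂z/∂easting = −n_x/n_z = 0.11022 and ∂z/∂northing = −n_y/n_z = −0.40224.
Gradient magnitude |∇z| = √(a² + b²) = √(0.01215 + 0.16179) = 0.41706.
True dip = arctan(0.41706) = 22.6°, dipping toward NNW (azimuth ≈ 345°).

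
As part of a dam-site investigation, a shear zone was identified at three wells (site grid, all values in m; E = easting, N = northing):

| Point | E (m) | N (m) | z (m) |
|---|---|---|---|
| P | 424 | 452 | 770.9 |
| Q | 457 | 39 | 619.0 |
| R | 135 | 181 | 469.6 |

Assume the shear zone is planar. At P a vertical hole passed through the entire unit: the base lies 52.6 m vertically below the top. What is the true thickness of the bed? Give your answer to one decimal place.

Two edge vectors: P→Q = (33, -413, -151.9), P→R = (-289, -271, -301.3).
Normal n = (P→Q) × (P→R) = (83272, 53842, -128300).
So ∂z/∂E = −n_x/n_z = 0.64904 and ∂z/∂N = −n_y/n_z = 0.41966.
|∇z| = √(a²+b²) = 0.77289, so dip δ = arctan(0.77289) = 37.70°.
True thickness = vertical thickness × cos δ = 52.6 × cos 37.70° = 41.6 m.

41.6 m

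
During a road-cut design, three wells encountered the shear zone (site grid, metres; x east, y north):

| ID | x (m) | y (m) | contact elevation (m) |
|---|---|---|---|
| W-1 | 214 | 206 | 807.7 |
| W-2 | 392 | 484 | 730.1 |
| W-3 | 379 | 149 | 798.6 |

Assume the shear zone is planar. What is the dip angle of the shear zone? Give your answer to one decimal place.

13.2°

Two edge vectors: W-1→W-2 = (178, 278, -77.6), W-1→W-3 = (165, -57, -9.1).
Normal n = (W-1→W-2) × (W-1→W-3) = (-6953, -11184.2, -56016).
So ∂z/∂x = −n_x/n_z = −0.12413 and ∂z/∂y = −n_y/n_z = −0.19966.
Gradient magnitude |∇z| = √(a² + b²) = √(0.01541 + 0.03986) = 0.23510.
True dip = arctan(0.23510) = 13.2°, dipping toward NNE (azimuth ≈ 032°).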